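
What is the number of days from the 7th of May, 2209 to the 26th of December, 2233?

8999

Day-of-year of May 7, 2209: 127.
Day-of-year of December 26, 2233: 360.
2209 has 365 days, so 365 − 127 = 238 days remain in 2209.
Full years 2210–2232: 17 common + 6 leap = 17×365 + 6×366 = 8401 days.
Total: 238 + 8401 + 360 = 8999 days.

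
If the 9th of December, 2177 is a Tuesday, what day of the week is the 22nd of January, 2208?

Friday

From December 9, 2177 to December 9, 2207: 30 years, of which 6 contain a Feb 29 — 24×365 + 6×366 = 10956 days.
(2200 is not a leap year (divisible by 100 but not 400).)
December 2207: 31 − 9 = 22 days remain.
January 1–22, 2208: 22 days.
Residual: 44 days.
Total: 11000 days.
11000 mod 7 = 3, so 3 days after Tuesday is Friday.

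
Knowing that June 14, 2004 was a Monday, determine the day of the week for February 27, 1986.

Count forward from the earlier date (February 27, 1986) to the later (June 14, 2004):
Day-of-year of February 27, 1986: 58.
Day-of-year of June 14, 2004: 166.
1986 has 365 days, so 365 − 58 = 307 days remain in 1986.
Full years 1987–2003: 13 common + 4 leap = 13×365 + 4×366 = 6209 days.
Total: 307 + 6209 + 166 = 6682 days.
6682 mod 7 = 4, so 4 days before Monday is Thursday.

Thursday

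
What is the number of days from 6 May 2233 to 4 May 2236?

Day-of-year of May 6, 2233: 126.
Day-of-year of May 4, 2236: 125.
2233 has 365 days, so 365 − 126 = 239 days remain in 2233.
Full years: 2234: 365; 2235: 365. Sum = 730.
Total: 239 + 730 + 125 = 1094 days.

1094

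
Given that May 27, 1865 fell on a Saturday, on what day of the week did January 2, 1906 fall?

Tuesday

Day-of-year of May 27, 1865: 147.
Day-of-year of January 2, 1906: 2.
1865 has 365 days, so 365 − 147 = 218 days remain in 1865.
Full years 1866–1905: 31 common + 9 leap = 31×365 + 9×366 = 14609 days.
Total: 218 + 14609 + 2 = 14829 days.
14829 mod 7 = 3, so 3 days after Saturday is Tuesday.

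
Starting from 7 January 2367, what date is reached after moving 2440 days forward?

12 September 2373

Count 2440 days after January 7, 2367:
Day-of-year of January 7, 2367: 7.
Day-of-year of September 12, 2373: 255.
2367 has 365 days, so 365 − 7 = 358 days remain in 2367.
Full years: 2368: 366; 2369: 365; 2370: 365; 2371: 365; 2372: 366. Sum = 1827.
Total: 358 + 1827 + 255 = 2440 days.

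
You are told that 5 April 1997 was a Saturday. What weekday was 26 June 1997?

Thursday

April 1997: 30 − 5 = 25 days remain.
Then May (31): 31 days.
June 1–26, 1997: 26 days.
Total: 25 + 31 + 26 = 82 days.
82 mod 7 = 5, so 5 days after Saturday is Thursday.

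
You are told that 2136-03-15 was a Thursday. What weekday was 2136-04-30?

Monday

March 2136: 31 − 15 = 16 days remain.
April 1–30, 2136: 30 days.
Total: 16 + 30 = 46 days.
46 mod 7 = 4, so 4 days after Thursday is Monday.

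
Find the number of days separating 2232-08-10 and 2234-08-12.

732

Day-of-year of August 10, 2232: 223.
Day-of-year of August 12, 2234: 224.
2232 has 366 days, so 366 − 223 = 143 days remain in 2232.
Full years: 2233: 365. Sum = 365.
Total: 143 + 365 + 224 = 732 days.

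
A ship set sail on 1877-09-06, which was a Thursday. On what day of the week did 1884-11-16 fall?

From September 6, 1877 to September 6, 1884: 7 years, of which 2 contain a Feb 29 — 5×365 + 2×366 = 2557 days.
September 1884: 30 − 6 = 24 days remain.
Then October (31): 31 days.
November 1–16, 1884: 16 days.
Residual: 71 days.
Total: 2628 days.
2628 mod 7 = 3, so 3 days after Thursday is Sunday.

Sunday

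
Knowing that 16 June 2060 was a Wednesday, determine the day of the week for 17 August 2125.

From June 16, 2060 to June 16, 2125: 65 years, of which 15 contain a Feb 29 — 50×365 + 15×366 = 23740 days.
(2100 is not a leap year (divisible by 100 but not 400).)
June 2125: 30 − 16 = 14 days remain.
Then July (31): 31 days.
August 1–17, 2125: 17 days.
Residual: 62 days.
Total: 23802 days.
23802 mod 7 = 2, so 2 days after Wednesday is Friday.

Friday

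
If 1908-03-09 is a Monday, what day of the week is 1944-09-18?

Monday

From March 9, 1908 to March 9, 1944: 36 years, of which 9 contain a Feb 29 — 27×365 + 9×366 = 13149 days.
March 1944: 31 − 9 = 22 days remain.
Then April (30), May (31), June (30), July (31), August (31): 30 + 31 + 30 + 31 + 31 = 153 days.
September 1–18, 1944: 18 days.
Residual: 193 days.
Total: 13342 days.
13342 is a multiple of 7, so 1944-09-18 falls on the same weekday: Monday.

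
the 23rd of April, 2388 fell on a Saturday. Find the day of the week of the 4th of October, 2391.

April 23, 2388 → April 23, 2389: 365 days.
April 23, 2389 → April 23, 2390: 365 days.
April 23, 2390 → April 23, 2391: 365 days.
April 2391: 30 − 23 = 7 days remain.
Then May (31), June (30), July (31), August (31), September (30): 31 + 30 + 31 + 31 + 30 = 153 days.
October 1–4, 2391: 4 days.
Residual: 164 days.
Total: 1259 days.
1259 mod 7 = 6, so 6 days after Saturday is Friday.

Friday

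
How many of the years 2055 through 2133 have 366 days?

Years divisible by 4: 2056, 2060, …, 2132 — 20 in all.
Of these, 2100 is divisible by 100 but not 400, so not leap.
Leap years: 20 − 1 = 19.

19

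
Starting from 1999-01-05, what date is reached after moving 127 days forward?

1999-05-12

Count 127 days after January 5, 1999:
January 1999: 31 − 5 = 26 days remain.
Then February 1999 (28), March (31), April (30): 28 + 31 + 30 = 89 days.
May 1–12, 1999: 12 days.
Total: 26 + 89 + 12 = 127 days.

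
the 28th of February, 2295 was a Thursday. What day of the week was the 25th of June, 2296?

Thursday

Day-of-year of February 28, 2295: 59.
Day-of-year of June 25, 2296: 177.
2295 has 365 days, so 365 − 59 = 306 days remain in 2295.
Total: 306 + 177 = 483 days.
483 is a multiple of 7, so the 25th of June, 2296 falls on the same weekday: Thursday.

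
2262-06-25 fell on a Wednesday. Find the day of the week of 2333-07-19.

From June 25, 2262 to June 25, 2333: 71 years, of which 17 contain a Feb 29 — 54×365 + 17×366 = 25932 days.
(2300 is not a leap year (divisible by 100 but not 400).)
June 2333: 30 − 25 = 5 days remain.
July 1–19, 2333: 19 days.
Residual: 24 days.
Total: 25956 days.
25956 is a multiple of 7, so 2333-07-19 falls on the same weekday: Wednesday.

Wednesday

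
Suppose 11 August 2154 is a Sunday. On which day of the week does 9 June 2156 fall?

Wednesday

Day-of-year of August 11, 2154: 223.
Day-of-year of June 9, 2156: 161.
2154 has 365 days, so 365 − 223 = 142 days remain in 2154.
Full years: 2155: 365. Sum = 365.
Total: 142 + 365 + 161 = 668 days.
668 mod 7 = 3, so 3 days after Sunday is Wednesday.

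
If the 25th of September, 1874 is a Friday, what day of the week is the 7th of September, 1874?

Count forward from the earlier date (September 7, 1874) to the later (September 25, 1874):
Within September 1874: 25 − 7 = 18 days.
18 mod 7 = 4, so 4 days before Friday is Monday.

Monday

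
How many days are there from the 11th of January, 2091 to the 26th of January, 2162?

From January 11, 2091 to January 11, 2162: 71 years, of which 17 contain a Feb 29 — 54×365 + 17×366 = 25932 days.
(2100 is not a leap year (divisible by 100 but not 400).)
Within January 2162: 26 − 11 = 15 days.
Total: 25947 days.

25947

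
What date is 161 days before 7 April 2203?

28 October 2202

Count 161 days before April 7, 2203:
October 2202: 31 − 28 = 3 days remain.
Then November (30), December (31), January (31), February 2203 (28), March (31): 30 + 31 + 31 + 28 + 31 = 151 days.
April 1–7, 2203: 7 days.
Residual: 161 days.
Total: 161 days.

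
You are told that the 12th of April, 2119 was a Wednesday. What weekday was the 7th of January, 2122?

Wednesday

Day-of-year of April 12, 2119: 102.
Day-of-year of January 7, 2122: 7.
2119 has 365 days, so 365 − 102 = 263 days remain in 2119.
Full years: 2120: 366; 2121: 365. Sum = 731.
Total: 263 + 731 + 7 = 1001 days.
1001 is a multiple of 7, so the 7th of January, 2122 falls on the same weekday: Wednesday.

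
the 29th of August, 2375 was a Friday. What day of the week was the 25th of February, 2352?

Count forward from the earlier date (February 25, 2352) to the later (August 29, 2375):
Day-of-year of February 25, 2352: 56.
Day-of-year of August 29, 2375: 241.
2352 has 366 days, so 366 − 56 = 310 days remain in 2352.
Full years 2353–2374: 17 common + 5 leap = 17×365 + 5×366 = 8035 days.
Total: 310 + 8035 + 241 = 8586 days.
8586 mod 7 = 4, so 4 days before Friday is Monday.

Monday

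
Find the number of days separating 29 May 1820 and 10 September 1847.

Day-of-year of May 29, 1820: 150.
Day-of-year of September 10, 1847: 253.
1820 has 366 days, so 366 − 150 = 216 days remain in 1820.
Full years 1821–1846: 20 common + 6 leap = 20×365 + 6×366 = 9496 days.
Total: 216 + 9496 + 253 = 9965 days.

9965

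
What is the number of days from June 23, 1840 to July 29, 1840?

36

June 1840: 30 − 23 = 7 days remain.
July 1–29, 1840: 29 days.
Total: 7 + 29 = 36 days.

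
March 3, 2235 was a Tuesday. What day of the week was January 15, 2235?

Thursday

Count forward from the earlier date (January 15, 2235) to the later (March 3, 2235):
January 2235: 31 − 15 = 16 days remain.
Then February 2235 (28): 28 days.
March 1–3, 2235: 3 days.
Total: 16 + 28 + 3 = 47 days.
47 mod 7 = 5, so 5 days before Tuesday is Thursday.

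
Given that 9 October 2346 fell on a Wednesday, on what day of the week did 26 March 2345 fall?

Count forward from the earlier date (March 26, 2345) to the later (October 9, 2346):
March 2345: 31 − 26 = 5 days remain.
Then 18 full months totalling 548 days.
October 1–9, 2346: 9 days.
Total: 5 + 548 + 9 = 562 days.
562 mod 7 = 2, so 2 days before Wednesday is Monday.

Monday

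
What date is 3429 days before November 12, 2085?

June 23, 2076

Count 3429 days before November 12, 2085:
From June 23, 2076 to June 23, 2085: 9 years, of which 2 contain a Feb 29 — 7×365 + 2×366 = 3287 days.
June 2085: 30 − 23 = 7 days remain.
Then July (31), August (31), September (30), October (31): 31 + 31 + 30 + 31 = 123 days.
November 1–12, 2085: 12 days.
Residual: 142 days.
Total: 3429 days.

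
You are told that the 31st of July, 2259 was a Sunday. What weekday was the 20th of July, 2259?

Count forward from the earlier date (July 20, 2259) to the later (July 31, 2259):
Within July 2259: 31 − 20 = 11 days.
11 mod 7 = 4, so 4 days before Sunday is Wednesday.

Wednesday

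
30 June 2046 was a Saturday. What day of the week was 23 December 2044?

Friday

Count forward from the earlier date (December 23, 2044) to the later (June 30, 2046):
Day-of-year of December 23, 2044: 358.
Day-of-year of June 30, 2046: 181.
2044 has 366 days, so 366 − 358 = 8 days remain in 2044.
Full years: 2045: 365. Sum = 365.
Total: 8 + 365 + 181 = 554 days.
554 mod 7 = 1, so 1 day before Saturday is Friday.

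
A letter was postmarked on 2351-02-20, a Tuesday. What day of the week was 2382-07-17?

Saturday

Day-of-year of February 20, 2351: 51.
Day-of-year of July 17, 2382: 198.
2351 has 365 days, so 365 − 51 = 314 days remain in 2351.
Full years 2352–2381: 22 common + 8 leap = 22×365 + 8×366 = 10958 days.
Total: 314 + 10958 + 198 = 11470 days.
11470 mod 7 = 4, so 4 days after Tuesday is Saturday.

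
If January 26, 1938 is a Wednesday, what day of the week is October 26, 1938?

January 1938: 31 − 26 = 5 days remain.
Then February 1938 (28), March (31), April (30), May (31), June (30), July (31), August (31), September (30): 28 + 31 + 30 + 31 + 30 + 31 + 31 + 30 = 242 days.
October 1–26, 1938: 26 days.
Total: 5 + 242 + 26 = 273 days.
273 is a multiple of 7, so October 26, 1938 falls on the same weekday: Wednesday.

Wednesday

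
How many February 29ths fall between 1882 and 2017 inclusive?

Years divisible by 4: 1884, 1888, …, 2016 — 34 in all.
Of these, 1900 is divisible by 100 but not 400, so not leap.
2000 is divisible by 400, so still leap.
Leap years: 34 − 1 = 33.

33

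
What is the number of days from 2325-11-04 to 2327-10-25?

720

November 4, 2325 → November 4, 2326: 365 days.
November 2326: 30 − 4 = 26 days remain.
Then 10 full months totalling 304 days.
October 1–25, 2327: 25 days.
Residual: 355 days.
Total: 720 days.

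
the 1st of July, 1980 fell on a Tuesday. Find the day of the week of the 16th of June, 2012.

From July 1, 1980 to July 1, 2011: 31 years, of which 7 contain a Feb 29 — 24×365 + 7×366 = 11322 days.
(2000 is a leap year (divisible by 400).)
July 2011: 31 − 1 = 30 days remain.
Then 10 full months totalling 305 days.
June 1–16, 2012: 16 days.
Residual: 351 days.
Total: 11673 days.
11673 mod 7 = 4, so 4 days after Tuesday is Saturday.

Saturday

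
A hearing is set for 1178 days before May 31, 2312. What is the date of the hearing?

March 10, 2309

Count 1178 days before May 31, 2312:
March 10, 2309 → March 10, 2310: 365 days.
March 10, 2310 → March 10, 2311: 365 days.
March 10, 2311 → March 10, 2312: 366 days (2312 is a leap year).
March 2312: 31 − 10 = 21 days remain.
Then April (30): 30 days.
May 1–31, 2312: 31 days.
Residual: 82 days.
Total: 1178 days.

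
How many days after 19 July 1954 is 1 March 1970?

From July 19, 1954 to July 19, 1969: 15 years, of which 4 contain a Feb 29 — 11×365 + 4×366 = 5479 days.
July 1969: 31 − 19 = 12 days remain.
Then August (31), September (30), October (31), November (30), December (31), January (31), February 1970 (28): 31 + 30 + 31 + 30 + 31 + 31 + 28 = 212 days.
March 1, 1970: 1 day.
Residual: 225 days.
Total: 5704 days.

5704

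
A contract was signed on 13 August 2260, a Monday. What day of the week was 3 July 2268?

Friday

From August 13, 2260 to August 13, 2267: 7 years, of which 1 contains a Feb 29 — 6×365 + 1×366 = 2556 days.
August 2267: 31 − 13 = 18 days remain.
Then 10 full months totalling 304 days.
July 1–3, 2268: 3 days.
Residual: 325 days.
Total: 2881 days.
2881 mod 7 = 4, so 4 days after Monday is Friday.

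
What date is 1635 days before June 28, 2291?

January 5, 2287

Count 1635 days before June 28, 2291:
January 5, 2287 → January 5, 2288: 365 days.
January 5, 2288 → January 5, 2289: 366 days (2288 is a leap year).
January 5, 2289 → January 5, 2290: 365 days.
January 5, 2290 → January 5, 2291: 365 days.
January 2291: 31 − 5 = 26 days remain.
Then February 2291 (28), March (31), April (30), May (31): 28 + 31 + 30 + 31 = 120 days.
June 1–28, 2291: 28 days.
Residual: 174 days.
Total: 1635 days.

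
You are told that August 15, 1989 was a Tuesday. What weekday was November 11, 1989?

Saturday

August 1989: 31 − 15 = 16 days remain.
Then September (30), October (31): 30 + 31 = 61 days.
November 1–11, 1989: 11 days.
Total: 16 + 61 + 11 = 88 days.
88 mod 7 = 4, so 4 days after Tuesday is Saturday.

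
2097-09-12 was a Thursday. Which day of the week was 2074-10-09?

Count forward from the earlier date (October 9, 2074) to the later (September 12, 2097):
Day-of-year of October 9, 2074: 282.
Day-of-year of September 12, 2097: 255.
2074 has 365 days, so 365 − 282 = 83 days remain in 2074.
Full years 2075–2096: 16 common + 6 leap = 16×365 + 6×366 = 8036 days.
Total: 83 + 8036 + 255 = 8374 days.
8374 mod 7 = 2, so 2 days before Thursday is Tuesday.

Tuesday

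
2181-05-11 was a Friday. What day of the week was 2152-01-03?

Count forward from the earlier date (January 3, 2152) to the later (May 11, 2181):
From January 3, 2152 to January 3, 2181: 29 years, of which 8 contain a Feb 29 — 21×365 + 8×366 = 10593 days.
January 2181: 31 − 3 = 28 days remain.
Then February 2181 (28), March (31), April (30): 28 + 31 + 30 = 89 days.
May 1–11, 2181: 11 days.
Residual: 128 days.
Total: 10721 days.
10721 mod 7 = 4, so 4 days before Friday is Monday.

Monday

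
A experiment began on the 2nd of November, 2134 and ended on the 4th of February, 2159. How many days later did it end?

8860

Day-of-year of November 2, 2134: 306.
Day-of-year of February 4, 2159: 35.
2134 has 365 days, so 365 − 306 = 59 days remain in 2134.
Full years 2135–2158: 18 common + 6 leap = 18×365 + 6×366 = 8766 days.
Total: 59 + 8766 + 35 = 8860 days.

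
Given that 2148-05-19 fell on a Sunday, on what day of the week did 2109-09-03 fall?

Count forward from the earlier date (September 3, 2109) to the later (May 19, 2148):
Day-of-year of September 3, 2109: 246.
Day-of-year of May 19, 2148: 140.
2109 has 365 days, so 365 − 246 = 119 days remain in 2109.
Full years 2110–2147: 29 common + 9 leap = 29×365 + 9×366 = 13879 days.
Total: 119 + 13879 + 140 = 14138 days.
14138 mod 7 = 5, so 5 days before Sunday is Tuesday.

Tuesday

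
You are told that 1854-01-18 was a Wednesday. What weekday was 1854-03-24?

Friday

January 1854: 31 − 18 = 13 days remain.
Then February 1854 (28): 28 days.
March 1–24, 1854: 24 days.
Total: 13 + 28 + 24 = 65 days.
65 mod 7 = 2, so 2 days after Wednesday is Friday.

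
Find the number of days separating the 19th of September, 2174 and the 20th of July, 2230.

From September 19, 2174 to September 19, 2229: 55 years, of which 13 contain a Feb 29 — 42×365 + 13×366 = 20088 days.
(2200 is not a leap year (divisible by 100 but not 400).)
September 2229: 30 − 19 = 11 days remain.
Then 9 full months totalling 273 days.
July 1–20, 2230: 20 days.
Residual: 304 days.
Total: 20392 days.

20392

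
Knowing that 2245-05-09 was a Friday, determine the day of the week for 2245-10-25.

Saturday

May 2245: 31 − 9 = 22 days remain.
Then June (30), July (31), August (31), September (30): 30 + 31 + 31 + 30 = 122 days.
October 1–25, 2245: 25 days.
Total: 22 + 122 + 25 = 169 days.
169 mod 7 = 1, so 1 day after Friday is Saturday.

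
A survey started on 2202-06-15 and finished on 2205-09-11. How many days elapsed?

June 15, 2202 → June 15, 2203: 365 days.
June 15, 2203 → June 15, 2204: 366 days (2204 is a leap year).
June 15, 2204 → June 15, 2205: 365 days.
June 2205: 30 − 15 = 15 days remain.
Then July (31), August (31): 31 + 31 = 62 days.
September 1–11, 2205: 11 days.
Residual: 88 days.
Total: 1184 days.

1184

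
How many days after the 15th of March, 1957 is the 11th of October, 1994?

13724

Day-of-year of March 15, 1957: 74.
Day-of-year of October 11, 1994: 284.
1957 has 365 days, so 365 − 74 = 291 days remain in 1957.
Full years 1958–1993: 27 common + 9 leap = 27×365 + 9×366 = 13149 days.
Total: 291 + 13149 + 284 = 13724 days.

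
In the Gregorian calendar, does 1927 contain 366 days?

1927 is not a leap year.

No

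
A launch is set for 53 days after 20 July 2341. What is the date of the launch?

11 September 2341

Count 53 days after July 20, 2341:
July 2341: 31 − 20 = 11 days remain.
Then August (31): 31 days.
September 1–11, 2341: 11 days.
Total: 11 + 31 + 11 = 53 days.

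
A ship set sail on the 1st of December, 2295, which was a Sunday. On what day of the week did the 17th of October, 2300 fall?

Wednesday

December 1, 2295 → December 1, 2296: 366 days (2296 is a leap year).
December 1, 2296 → December 1, 2297: 365 days.
December 1, 2297 → December 1, 2298: 365 days.
December 1, 2298 → December 1, 2299: 365 days.
December 2299: 31 − 1 = 30 days remain.
Then 9 full months totalling 273 days.
October 1–17, 2300: 17 days.
Residual: 320 days.
Total: 1781 days.
1781 mod 7 = 3, so 3 days after Sunday is Wednesday.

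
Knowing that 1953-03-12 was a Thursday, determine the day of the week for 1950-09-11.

Count forward from the earlier date (September 11, 1950) to the later (March 12, 1953):
Day-of-year of September 11, 1950: 254.
Day-of-year of March 12, 1953: 71.
1950 has 365 days, so 365 − 254 = 111 days remain in 1950.
Full years: 1951: 365; 1952: 366. Sum = 731.
Total: 111 + 731 + 71 = 913 days.
913 mod 7 = 3, so 3 days before Thursday is Monday.

Monday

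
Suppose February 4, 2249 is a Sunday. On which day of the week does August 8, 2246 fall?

Saturday

Count forward from the earlier date (August 8, 2246) to the later (February 4, 2249):
August 8, 2246 → August 8, 2247: 365 days.
August 8, 2247 → August 8, 2248: 366 days (2248 is a leap year).
August 2248: 31 − 8 = 23 days remain.
Then September (30), October (31), November (30), December (31), January (31): 30 + 31 + 30 + 31 + 31 = 153 days.
February 1–4, 2249: 4 days (2249 is not a leap year).
Residual: 180 days.
Total: 911 days.
911 mod 7 = 1, so 1 day before Sunday is Saturday.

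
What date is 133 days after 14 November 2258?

27 March 2259

Count 133 days after November 14, 2258:
November 2258: 30 − 14 = 16 days remain.
Then December (31), January (31), February 2259 (28): 31 + 31 + 28 = 90 days.
March 1–27, 2259: 27 days.
Total: 16 + 90 + 27 = 133 days.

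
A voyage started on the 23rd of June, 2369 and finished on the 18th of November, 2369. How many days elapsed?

June 2369: 30 − 23 = 7 days remain.
Then July (31), August (31), September (30), October (31): 31 + 31 + 30 + 31 = 123 days.
November 1–18, 2369: 18 days.
Total: 7 + 123 + 18 = 148 days.

148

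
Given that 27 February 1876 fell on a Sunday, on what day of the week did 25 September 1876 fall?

February 1876: 29 − 27 = 2 days remain (1876 is a leap year, so February has 29 days).
Then March (31), April (30), May (31), June (30), July (31), August (31): 31 + 30 + 31 + 30 + 31 + 31 = 184 days.
September 1–25, 1876: 25 days.
Total: 2 + 184 + 25 = 211 days.
211 mod 7 = 1, so 1 day after Sunday is Monday.

Monday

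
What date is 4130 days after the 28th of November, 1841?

the 20th of March, 1853

Count 4130 days after November 28, 1841:
From November 28, 1841 to November 28, 1852: 11 years, of which 3 contain a Feb 29 — 8×365 + 3×366 = 4018 days.
November 1852: 30 − 28 = 2 days remain.
Then December (31), January (31), February 1853 (28): 31 + 31 + 28 = 90 days.
March 1–20, 1853: 20 days.
Residual: 112 days.
Total: 4130 days.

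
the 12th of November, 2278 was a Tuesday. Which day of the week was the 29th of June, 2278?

Saturday

Count forward from the earlier date (June 29, 2278) to the later (November 12, 2278):
June 2278: 30 − 29 = 1 day remains.
Then July (31), August (31), September (30), October (31): 31 + 31 + 30 + 31 = 123 days.
November 1–12, 2278: 12 days.
Total: 1 + 123 + 12 = 136 days.
136 mod 7 = 3, so 3 days before Tuesday is Saturday.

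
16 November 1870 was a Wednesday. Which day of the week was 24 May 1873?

November 16, 1870 → November 16, 1871: 365 days.
November 16, 1871 → November 16, 1872: 366 days (1872 is a leap year).
November 1872: 30 − 16 = 14 days remain.
Then December (31), January (31), February 1873 (28), March (31), April (30): 31 + 31 + 28 + 31 + 30 = 151 days.
May 1–24, 1873: 24 days.
Residual: 189 days.
Total: 920 days.
920 mod 7 = 3, so 3 days after Wednesday is Saturday.

Saturday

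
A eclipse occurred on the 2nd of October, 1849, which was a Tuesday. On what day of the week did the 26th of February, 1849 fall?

Count forward from the earlier date (February 26, 1849) to the later (October 2, 1849):
February 1849: 28 − 26 = 2 days remain (1849 is not a leap year, so February has 28 days).
Then March (31), April (30), May (31), June (30), July (31), August (31), September (30): 31 + 30 + 31 + 30 + 31 + 31 + 30 = 214 days.
October 1–2, 1849: 2 days.
Total: 2 + 214 + 2 = 218 days.
218 mod 7 = 1, so 1 day before Tuesday is Monday.

Monday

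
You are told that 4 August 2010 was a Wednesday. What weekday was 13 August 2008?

Count forward from the earlier date (August 13, 2008) to the later (August 4, 2010):
August 2008: 31 − 13 = 18 days remain.
Then 23 full months totalling 699 days.
August 1–4, 2010: 4 days.
Total: 18 + 699 + 4 = 721 days.
721 is a multiple of 7, so 13 August 2008 falls on the same weekday: Wednesday.

Wednesday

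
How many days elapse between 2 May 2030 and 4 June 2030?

33

May 2030: 31 − 2 = 29 days remain.
June 1–4, 2030: 4 days.
Total: 29 + 4 = 33 days.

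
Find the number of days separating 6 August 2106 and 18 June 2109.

1047

Day-of-year of August 6, 2106: 218.
Day-of-year of June 18, 2109: 169.
2106 has 365 days, so 365 − 218 = 147 days remain in 2106.
Full years: 2107: 365; 2108: 366. Sum = 731.
Total: 147 + 731 + 169 = 1047 days.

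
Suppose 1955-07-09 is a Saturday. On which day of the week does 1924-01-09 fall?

Wednesday

Count forward from the earlier date (January 9, 1924) to the later (July 9, 1955):
Day-of-year of January 9, 1924: 9.
Day-of-year of July 9, 1955: 190.
1924 has 366 days, so 366 − 9 = 357 days remain in 1924.
Full years 1925–1954: 23 common + 7 leap = 23×365 + 7×366 = 10957 days.
Total: 357 + 10957 + 190 = 11504 days.
11504 mod 7 = 3, so 3 days before Saturday is Wednesday.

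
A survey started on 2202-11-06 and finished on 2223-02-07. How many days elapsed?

Day-of-year of November 6, 2202: 310.
Day-of-year of February 7, 2223: 38.
2202 has 365 days, so 365 − 310 = 55 days remain in 2202.
Full years 2203–2222: 15 common + 5 leap = 15×365 + 5×366 = 7305 days.
Total: 55 + 7305 + 38 = 7398 days.

7398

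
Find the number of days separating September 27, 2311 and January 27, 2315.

September 27, 2311 → September 27, 2312: 366 days (2312 is a leap year).
September 27, 2312 → September 27, 2313: 365 days.
September 27, 2313 → September 27, 2314: 365 days.
September 2314: 30 − 27 = 3 days remain.
Then October (31), November (30), December (31): 31 + 30 + 31 = 92 days.
January 1–27, 2315: 27 days.
Residual: 122 days.
Total: 1218 days.

1218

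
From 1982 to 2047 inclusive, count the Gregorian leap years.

Years divisible by 4: 1984, 1988, …, 2044 — 16 in all.
2000 is divisible by 400, so still leap.
No century exceptions apply. Count: 16.

16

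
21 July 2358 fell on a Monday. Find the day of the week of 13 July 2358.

Sunday

Count forward from the earlier date (July 13, 2358) to the later (July 21, 2358):
Within July 2358: 21 − 13 = 8 days.
8 mod 7 = 1, so 1 day before Monday is Sunday.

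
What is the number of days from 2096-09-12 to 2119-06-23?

8318

From September 12, 2096 to September 12, 2118: 22 years, of which 4 contain a Feb 29 — 18×365 + 4×366 = 8034 days.
(2100 is not a leap year (divisible by 100 but not 400).)
September 2118: 30 − 12 = 18 days remain.
Then October (31), November (30), December (31), January (31), February 2119 (28), March (31), April (30), May (31): 31 + 30 + 31 + 31 + 28 + 31 + 30 + 31 = 243 days.
June 1–23, 2119: 23 days.
Residual: 284 days.
Total: 8318 days.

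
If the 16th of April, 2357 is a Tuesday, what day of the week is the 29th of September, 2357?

Sunday

April 2357: 30 − 16 = 14 days remain.
Then May (31), June (30), July (31), August (31): 31 + 30 + 31 + 31 = 123 days.
September 1–29, 2357: 29 days.
Total: 14 + 123 + 29 = 166 days.
166 mod 7 = 5, so 5 days after Tuesday is Sunday.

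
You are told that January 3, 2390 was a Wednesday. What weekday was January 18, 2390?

Thursday

Within January 2390: 18 − 3 = 15 days.
15 mod 7 = 1, so 1 day after Wednesday is Thursday.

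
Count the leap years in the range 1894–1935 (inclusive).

Years divisible by 4 in [1894, 1935]: 1896, 1900, 1904, 1908, 1912, 1916, 1920, 1924, 1928, 1932.
Of these, 1900 is divisible by 100 but not 400, so not leap.
Leap years: 10 − 1 = 9.

9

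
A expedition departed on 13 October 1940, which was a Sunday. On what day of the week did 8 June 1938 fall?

Count forward from the earlier date (June 8, 1938) to the later (October 13, 1940):
June 8, 1938 → June 8, 1939: 365 days.
June 8, 1939 → June 8, 1940: 366 days (1940 is a leap year).
June 1940: 30 − 8 = 22 days remain.
Then July (31), August (31), September (30): 31 + 31 + 30 = 92 days.
October 1–13, 1940: 13 days.
Residual: 127 days.
Total: 858 days.
858 mod 7 = 4, so 4 days before Sunday is Wednesday.

Wednesday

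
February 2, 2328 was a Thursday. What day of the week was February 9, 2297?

Tuesday

Count forward from the earlier date (February 9, 2297) to the later (February 2, 2328):
Day-of-year of February 9, 2297: 40.
Day-of-year of February 2, 2328: 33.
2297 has 365 days, so 365 − 40 = 325 days remain in 2297.
Full years 2298–2327: 24 common + 6 leap = 24×365 + 6×366 = 10956 days.
Total: 325 + 10956 + 33 = 11314 days.
11314 mod 7 = 2, so 2 days before Thursday is Tuesday.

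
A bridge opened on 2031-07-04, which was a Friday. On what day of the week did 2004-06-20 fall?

Sunday

Count forward from the earlier date (June 20, 2004) to the later (July 4, 2031):
From June 20, 2004 to June 20, 2031: 27 years, of which 6 contain a Feb 29 — 21×365 + 6×366 = 9861 days.
June 2031: 30 − 20 = 10 days remain.
July 1–4, 2031: 4 days.
Residual: 14 days.
Total: 9875 days.
9875 mod 7 = 5, so 5 days before Friday is Sunday.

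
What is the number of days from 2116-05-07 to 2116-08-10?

May 2116: 31 − 7 = 24 days remain.
Then June (30), July (31): 30 + 31 = 61 days.
August 1–10, 2116: 10 days.
Total: 24 + 61 + 10 = 95 days.

95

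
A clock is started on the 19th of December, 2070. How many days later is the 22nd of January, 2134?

23044

Day-of-year of December 19, 2070: 353.
Day-of-year of January 22, 2134: 22.
2070 has 365 days, so 365 − 353 = 12 days remain in 2070.
Full years 2071–2133: 48 common + 15 leap = 48×365 + 15×366 = 23010 days.
Total: 12 + 23010 + 22 = 23044 days.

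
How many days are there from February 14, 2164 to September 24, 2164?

223

February 2164: 29 − 14 = 15 days remain (2164 is a leap year, so February has 29 days).
Then March (31), April (30), May (31), June (30), July (31), August (31): 31 + 30 + 31 + 30 + 31 + 31 = 184 days.
September 1–24, 2164: 24 days.
Total: 15 + 184 + 24 = 223 days.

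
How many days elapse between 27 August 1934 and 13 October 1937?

Day-of-year of August 27, 1934: 239.
Day-of-year of October 13, 1937: 286.
1934 has 365 days, so 365 − 239 = 126 days remain in 1934.
Full years: 1935: 365; 1936: 366. Sum = 731.
Total: 126 + 731 + 286 = 1143 days.

1143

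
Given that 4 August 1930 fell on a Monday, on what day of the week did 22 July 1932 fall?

Day-of-year of August 4, 1930: 216.
Day-of-year of July 22, 1932: 204.
1930 has 365 days, so 365 − 216 = 149 days remain in 1930.
Full years: 1931: 365. Sum = 365.
Total: 149 + 365 + 204 = 718 days.
718 mod 7 = 4, so 4 days after Monday is Friday.

Friday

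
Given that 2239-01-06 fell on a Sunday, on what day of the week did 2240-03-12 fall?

Thursday

January 2239: 31 − 6 = 25 days remain.
Then 13 full months totalling 394 days.
March 1–12, 2240: 12 days.
Total: 25 + 394 + 12 = 431 days.
431 mod 7 = 4, so 4 days after Sunday is Thursday.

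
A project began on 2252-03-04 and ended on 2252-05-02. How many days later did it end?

March 2252: 31 − 4 = 27 days remain.
Then April (30): 30 days.
May 1–2, 2252: 2 days.
Total: 27 + 30 + 2 = 59 days.

59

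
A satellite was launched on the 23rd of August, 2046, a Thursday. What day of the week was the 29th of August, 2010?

Count forward from the earlier date (August 29, 2010) to the later (August 23, 2046):
From August 29, 2010 to August 29, 2045: 35 years, of which 9 contain a Feb 29 — 26×365 + 9×366 = 12784 days.
August 2045: 31 − 29 = 2 days remain.
Then 11 full months totalling 334 days.
August 1–23, 2046: 23 days.
Residual: 359 days.
Total: 13143 days.
13143 mod 7 = 4, so 4 days before Thursday is Sunday.

Sunday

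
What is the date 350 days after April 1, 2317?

March 17, 2318

Count 350 days after April 1, 2317:
April 2317: 30 − 1 = 29 days remain.
Then 10 full months totalling 304 days.
March 1–17, 2318: 17 days.
Total: 29 + 304 + 17 = 350 days.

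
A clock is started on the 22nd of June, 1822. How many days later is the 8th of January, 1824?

565

June 1822: 30 − 22 = 8 days remain.
Then 18 full months totalling 549 days.
January 1–8, 1824: 8 days.
Total: 8 + 549 + 8 = 565 days.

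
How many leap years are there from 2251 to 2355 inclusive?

Years divisible by 4: 2252, 2256, …, 2352 — 26 in all.
Of these, 2300 is divisible by 100 but not 400, so not leap.
Leap years: 26 − 1 = 25.

25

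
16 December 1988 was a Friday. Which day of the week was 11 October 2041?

Friday

Day-of-year of December 16, 1988: 351.
Day-of-year of October 11, 2041: 284.
1988 has 366 days, so 366 − 351 = 15 days remain in 1988.
Full years 1989–2040: 39 common + 13 leap = 39×365 + 13×366 = 18993 days.
Total: 15 + 18993 + 284 = 19292 days.
19292 is a multiple of 7, so 11 October 2041 falls on the same weekday: Friday.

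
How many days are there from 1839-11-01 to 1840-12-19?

November 1, 1839 → November 1, 1840: 366 days (1840 is a leap year).
November 1840: 30 − 1 = 29 days remain.
December 1–19, 1840: 19 days.
Residual: 48 days.
Total: 414 days.

414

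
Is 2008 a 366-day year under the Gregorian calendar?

2008 is a leap year.

Yes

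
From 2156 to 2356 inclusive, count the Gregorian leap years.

Years divisible by 4: 2156, 2160, …, 2356 — 51 in all.
Of these, 2200, 2300 are divisible by 100 but not 400, so not leap.
Leap years: 51 − 2 = 49.

49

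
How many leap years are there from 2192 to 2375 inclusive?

44

Years divisible by 4: 2192, 2196, …, 2372 — 46 in all.
Of these, 2200, 2300 are divisible by 100 but not 400, so not leap.
Leap years: 46 − 2 = 44.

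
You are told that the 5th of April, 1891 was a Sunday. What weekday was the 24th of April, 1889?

Count forward from the earlier date (April 24, 1889) to the later (April 5, 1891):
April 1889: 30 − 24 = 6 days remain.
Then 23 full months totalling 700 days.
April 1–5, 1891: 5 days.
Total: 6 + 700 + 5 = 711 days.
711 mod 7 = 4, so 4 days before Sunday is Wednesday.

Wednesday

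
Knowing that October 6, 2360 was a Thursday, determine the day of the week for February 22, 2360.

Monday

Count forward from the earlier date (February 22, 2360) to the later (October 6, 2360):
February 2360: 29 − 22 = 7 days remain (2360 is a leap year, so February has 29 days).
Then March (31), April (30), May (31), June (30), July (31), August (31), September (30): 31 + 30 + 31 + 30 + 31 + 31 + 30 = 214 days.
October 1–6, 2360: 6 days.
Total: 7 + 214 + 6 = 227 days.
227 mod 7 = 3, so 3 days before Thursday is Monday.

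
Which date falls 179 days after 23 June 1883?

19 December 1883

Count 179 days after June 23, 1883:
June 1883: 30 − 23 = 7 days remain.
Then July (31), August (31), September (30), October (31), November (30): 31 + 31 + 30 + 31 + 30 = 153 days.
December 1–19, 1883: 19 days.
Total: 7 + 153 + 19 = 179 days.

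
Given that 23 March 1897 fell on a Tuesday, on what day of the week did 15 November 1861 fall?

Count forward from the earlier date (November 15, 1861) to the later (March 23, 1897):
From November 15, 1861 to November 15, 1896: 35 years, of which 9 contain a Feb 29 — 26×365 + 9×366 = 12784 days.
November 1896: 30 − 15 = 15 days remain.
Then December (31), January (31), February 1897 (28): 31 + 31 + 28 = 90 days.
March 1–23, 1897: 23 days.
Residual: 128 days.
Total: 12912 days.
12912 mod 7 = 4, so 4 days before Tuesday is Friday.

Friday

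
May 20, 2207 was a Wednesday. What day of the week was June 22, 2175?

Count forward from the earlier date (June 22, 2175) to the later (May 20, 2207):
From June 22, 2175 to June 22, 2206: 31 years, of which 7 contain a Feb 29 — 24×365 + 7×366 = 11322 days.
(2200 is not a leap year (divisible by 100 but not 400).)
June 2206: 30 − 22 = 8 days remain.
Then 10 full months totalling 304 days.
May 1–20, 2207: 20 days.
Residual: 332 days.
Total: 11654 days.
11654 mod 7 = 6, so 6 days before Wednesday is Thursday.

Thursday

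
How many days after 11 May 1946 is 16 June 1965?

Day-of-year of May 11, 1946: 131.
Day-of-year of June 16, 1965: 167.
1946 has 365 days, so 365 − 131 = 234 days remain in 1946.
Full years 1947–1964: 13 common + 5 leap = 13×365 + 5×366 = 6575 days.
Total: 234 + 6575 + 167 = 6976 days.

6976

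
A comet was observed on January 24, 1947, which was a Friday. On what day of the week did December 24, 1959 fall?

From January 24, 1947 to January 24, 1959: 12 years, of which 3 contain a Feb 29 — 9×365 + 3×366 = 4383 days.
January 1959: 31 − 24 = 7 days remain.
Then 10 full months totalling 303 days.
December 1–24, 1959: 24 days.
Residual: 334 days.
Total: 4717 days.
4717 mod 7 = 6, so 6 days after Friday is Thursday.

Thursday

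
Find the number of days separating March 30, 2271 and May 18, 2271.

49

March 2271: 31 − 30 = 1 day remains.
Then April (30): 30 days.
May 1–18, 2271: 18 days.
Total: 1 + 30 + 18 = 49 days.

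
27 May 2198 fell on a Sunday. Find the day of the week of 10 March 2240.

Tuesday

Day-of-year of May 27, 2198: 147.
Day-of-year of March 10, 2240: 70.
2198 has 365 days, so 365 − 147 = 218 days remain in 2198.
Full years 2199–2239: 32 common + 9 leap = 32×365 + 9×366 = 14974 days.
Total: 218 + 14974 + 70 = 15262 days.
15262 mod 7 = 2, so 2 days after Sunday is Tuesday.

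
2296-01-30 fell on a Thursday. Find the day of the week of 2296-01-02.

Count forward from the earlier date (January 2, 2296) to the later (January 30, 2296):
Within January 2296: 30 − 2 = 28 days.
28 is a multiple of 7, so 2296-01-02 falls on the same weekday: Thursday.

Thursday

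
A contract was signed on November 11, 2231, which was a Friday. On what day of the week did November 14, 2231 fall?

Within November 2231: 14 − 11 = 3 days.
3 mod 7 = 3, so 3 days after Friday is Monday.

Monday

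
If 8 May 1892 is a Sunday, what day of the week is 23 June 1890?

Monday

Count forward from the earlier date (June 23, 1890) to the later (May 8, 1892):
Day-of-year of June 23, 1890: 174.
Day-of-year of May 8, 1892: 129.
1890 has 365 days, so 365 − 174 = 191 days remain in 1890.
Full years: 1891: 365. Sum = 365.
Total: 191 + 365 + 129 = 685 days.
685 mod 7 = 6, so 6 days before Sunday is Monday.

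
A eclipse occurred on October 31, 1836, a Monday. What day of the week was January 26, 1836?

Count forward from the earlier date (January 26, 1836) to the later (October 31, 1836):
January 1836: 31 − 26 = 5 days remain.
Then February 1836 (29), March (31), April (30), May (31), June (30), July (31), August (31), September (30): 29 + 31 + 30 + 31 + 30 + 31 + 31 + 30 = 243 days.
October 1–31, 1836: 31 days.
Total: 5 + 243 + 31 = 279 days.
279 mod 7 = 6, so 6 days before Monday is Tuesday.

Tuesday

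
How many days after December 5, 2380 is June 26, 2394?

From December 5, 2380 to December 5, 2393: 13 years, of which 3 contain a Feb 29 — 10×365 + 3×366 = 4748 days.
December 2393: 31 − 5 = 26 days remain.
Then January (31), February 2394 (28), March (31), April (30), May (31): 31 + 28 + 31 + 30 + 31 = 151 days.
June 1–26, 2394: 26 days.
Residual: 203 days.
Total: 4951 days.

4951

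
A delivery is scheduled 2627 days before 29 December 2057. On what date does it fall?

20 October 2050

Count 2627 days before December 29, 2057:
From October 20, 2050 to October 20, 2057: 7 years, of which 2 contain a Feb 29 — 5×365 + 2×366 = 2557 days.
October 2057: 31 − 20 = 11 days remain.
Then November (30): 30 days.
December 1–29, 2057: 29 days.
Residual: 70 days.
Total: 2627 days.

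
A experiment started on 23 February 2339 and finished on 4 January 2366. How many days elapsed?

9812

Day-of-year of February 23, 2339: 54.
Day-of-year of January 4, 2366: 4.
2339 has 365 days, so 365 − 54 = 311 days remain in 2339.
Full years 2340–2365: 19 common + 7 leap = 19×365 + 7×366 = 9497 days.
Total: 311 + 9497 + 4 = 9812 days.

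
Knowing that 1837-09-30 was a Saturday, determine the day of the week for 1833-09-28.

Count forward from the earlier date (September 28, 1833) to the later (September 30, 1837):
Day-of-year of September 28, 1833: 271.
Day-of-year of September 30, 1837: 273.
1833 has 365 days, so 365 − 271 = 94 days remain in 1833.
Full years: 1834: 365; 1835: 365; 1836: 366. Sum = 1096.
Total: 94 + 1096 + 273 = 1463 days.
1463 is a multiple of 7, so 1833-09-28 falls on the same weekday: Saturday.

Saturday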